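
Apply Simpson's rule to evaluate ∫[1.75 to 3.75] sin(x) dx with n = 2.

f(x) = sin(x)
a = 1.75, b = 3.75, n = 2
h = (b - a)/n = 1.000000

Simpson's rule: (h/3)[f(x₀) + 4f(x₁) + 2f(x₂) + ... + f(xₙ)]

x_0 = 1.7500, f(x_0) = 0.983986, coefficient = 1
x_1 = 2.7500, f(x_1) = 0.381661, coefficient = 4
x_2 = 3.7500, f(x_2) = -0.571561, coefficient = 1

I ≈ (1.000000/3) × 1.939069 = 0.646356
Exact value: 0.642313
Error: 0.004043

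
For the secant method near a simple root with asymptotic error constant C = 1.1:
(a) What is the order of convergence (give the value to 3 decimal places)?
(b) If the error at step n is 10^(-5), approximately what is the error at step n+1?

(a) Secant method has superlinear convergence with order φ = (1+√5)/2 ≈ 1.618.
    This means |e_{n+1}| ≈ C|e_n|^1.618.

(b) With |e_n| = 10^(-5) and C = 1.1:
    |e_{n+1}| ≈ 1.1 × (10^(-5))^1.618 = 1.1 × 10^(-8.09)

(a) ≈ 1.618 (golden ratio); (b) |e_{n+1}| ≈ 8.938e-09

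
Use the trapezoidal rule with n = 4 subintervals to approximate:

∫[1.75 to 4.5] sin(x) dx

f(x) = sin(x)
a = 1.75, b = 4.5, n = 4
h = (b - a)/n = 0.687500

Trapezoidal rule: (h/2)[f(x₀) + 2f(x₁) + 2f(x₂) + ... + f(xₙ)]

x_0 = 1.7500, f(x_0) = 0.983986, coefficient = 1
x_1 = 2.4375, f(x_1) = 0.647343, coefficient = 2
x_2 = 3.1250, f(x_2) = 0.016592, coefficient = 2
x_3 = 3.8125, f(x_3) = -0.621697, coefficient = 2
x_4 = 4.5000, f(x_4) = -0.977530, coefficient = 1

I ≈ (0.687500/2) × 0.090931 = 0.031257
Exact value: 0.032550
Error: 0.001292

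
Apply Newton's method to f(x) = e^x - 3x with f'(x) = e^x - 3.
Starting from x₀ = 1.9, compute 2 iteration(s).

f(x) = e^x - 3x
f'(x) = e^x - 3
x₀ = 1.9

Newton-Raphson formula: x_{n+1} = x_n - f(x_n)/f'(x_n)

Iteration 1:
  f(1.900000) = 0.985894
  f'(1.900000) = 3.685894
  x_1 = 1.900000 - 0.985894/3.685894 = 1.632522
Iteration 2:
  f(1.632522) = 0.219198
  f'(1.632522) = 2.116765
  x_2 = 1.632522 - 0.219198/2.116765 = 1.528969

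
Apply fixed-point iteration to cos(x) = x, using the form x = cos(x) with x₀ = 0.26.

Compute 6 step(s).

Equation: cos(x) = x
Fixed-point form: x = cos(x)
x₀ = 0.26

x_1 = g(0.260000) = 0.966390
x_2 = g(0.966390) = 0.568274
x_3 = g(0.568274) = 0.842831
x_4 = g(0.842831) = 0.665352
x_5 = g(0.665352) = 0.786700
x_6 = g(0.786700) = 0.706186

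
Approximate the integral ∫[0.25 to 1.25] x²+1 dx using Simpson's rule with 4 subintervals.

f(x) = x²+1
a = 0.25, b = 1.25, n = 4
h = (b - a)/n = 0.250000

Simpson's rule: (h/3)[f(x₀) + 4f(x₁) + 2f(x₂) + ... + f(xₙ)]

x_0 = 0.2500, f(x_0) = 1.062500, coefficient = 1
x_1 = 0.5000, f(x_1) = 1.250000, coefficient = 4
x_2 = 0.7500, f(x_2) = 1.562500, coefficient = 2
x_3 = 1.0000, f(x_3) = 2.000000, coefficient = 4
x_4 = 1.2500, f(x_4) = 2.562500, coefficient = 1

I ≈ (0.250000/3) × 19.750000 = 1.645833
Exact value: 1.645833
Error: 0.000000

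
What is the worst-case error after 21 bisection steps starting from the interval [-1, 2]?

Bisection error bound: |error| ≤ (b-a)/2^n
|error| ≤ (2 - (-1))/2^21 = 3/2^21
|error| ≤ 0.0000014305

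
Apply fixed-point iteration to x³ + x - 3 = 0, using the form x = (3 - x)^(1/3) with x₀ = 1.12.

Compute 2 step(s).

Equation: x³ + x - 3 = 0
Fixed-point form: x = (3 - x)^(1/3)
x₀ = 1.12

x_1 = g(1.120000) = 1.234201
x_2 = g(1.234201) = 1.208687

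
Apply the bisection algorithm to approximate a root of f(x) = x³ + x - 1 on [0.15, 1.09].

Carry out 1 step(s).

f(x) = x³ + x - 1
Initial interval: [0.15, 1.09]

Iteration 1:
  c_1 = (0.150000 + 1.090000)/2 = 0.620000
  f(c_1) = f(0.620000) = -0.141672
  f(a) × f(c) ≥ 0, new interval: [0.620000, 1.090000]

After 1 iteration(s), the approximation is c_1 = 0.620000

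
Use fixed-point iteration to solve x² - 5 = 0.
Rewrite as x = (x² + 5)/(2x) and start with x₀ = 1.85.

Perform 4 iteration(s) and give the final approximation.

Equation: x² - 5 = 0
Fixed-point form: x = (x² + 5)/(2x)
x₀ = 1.85

x_1 = g(1.850000) = 2.276351
x_2 = g(2.276351) = 2.236424
x_3 = g(2.236424) = 2.236068
x_4 = g(2.236068) = 2.236068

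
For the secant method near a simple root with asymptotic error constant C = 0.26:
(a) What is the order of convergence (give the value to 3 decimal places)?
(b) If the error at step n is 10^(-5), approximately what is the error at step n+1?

(a) Secant method has superlinear convergence with order φ = (1+√5)/2 ≈ 1.618.
    This means |e_{n+1}| ≈ C|e_n|^1.618.

(b) With |e_n| = 10^(-5) and C = 0.26:
    |e_{n+1}| ≈ 0.26 × (10^(-5))^1.618 = 0.26 × 10^(-8.09)

(a) ≈ 1.618 (golden ratio); (b) |e_{n+1}| ≈ 2.113e-09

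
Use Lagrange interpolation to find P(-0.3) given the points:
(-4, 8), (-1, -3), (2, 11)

Lagrange interpolation formula:
P(x) = Σ yᵢ × Lᵢ(x)
where Lᵢ(x) = Π_{j≠i} (x - xⱼ)/(xᵢ - xⱼ)

L_0(-0.3) = (-0.3 - (-1))/(-4 - (-1)) × (-0.3 - 2)/(-4 - 2) = -0.089444
L_1(-0.3) = (-0.3 - (-4))/(-1 - (-4)) × (-0.3 - 2)/(-1 - 2) = 0.945556
L_2(-0.3) = (-0.3 - (-4))/(2 - (-4)) × (-0.3 - (-1))/(2 - (-1)) = 0.143889

P(-0.3) = 8×L_0(-0.3) + (-3)×L_1(-0.3) + 11×L_2(-0.3)
P(-0.3) = -1.969444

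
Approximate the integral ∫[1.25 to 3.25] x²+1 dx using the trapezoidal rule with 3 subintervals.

f(x) = x²+1
a = 1.25, b = 3.25, n = 3
h = (b - a)/n = 0.666667

Trapezoidal rule: (h/2)[f(x₀) + 2f(x₁) + 2f(x₂) + ... + f(xₙ)]

x_0 = 1.2500, f(x_0) = 2.562500, coefficient = 1
x_1 = 1.9167, f(x_1) = 4.673611, coefficient = 2
x_2 = 2.5833, f(x_2) = 7.673611, coefficient = 2
x_3 = 3.2500, f(x_3) = 11.562500, coefficient = 1

I ≈ (0.666667/2) × 38.819444 = 12.939815
Exact value: 12.791667
Error: 0.148148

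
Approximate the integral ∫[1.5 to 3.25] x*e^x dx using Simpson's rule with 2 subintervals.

f(x) = x*e^x
a = 1.5, b = 3.25, n = 2
h = (b - a)/n = 0.875000

Simpson's rule: (h/3)[f(x₀) + 4f(x₁) + 2f(x₂) + ... + f(xₙ)]

x_0 = 1.5000, f(x_0) = 6.722534, coefficient = 1
x_1 = 2.3750, f(x_1) = 25.533656, coefficient = 4
x_2 = 3.2500, f(x_2) = 83.818605, coefficient = 1

I ≈ (0.875000/3) × 192.675764 = 56.197098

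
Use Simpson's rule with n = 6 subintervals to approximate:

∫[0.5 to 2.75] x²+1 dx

f(x) = x²+1
a = 0.5, b = 2.75, n = 6
h = (b - a)/n = 0.375000

Simpson's rule: (h/3)[f(x₀) + 4f(x₁) + 2f(x₂) + ... + f(xₙ)]

x_0 = 0.5000, f(x_0) = 1.250000, coefficient = 1
x_1 = 0.8750, f(x_1) = 1.765625, coefficient = 4
x_2 = 1.2500, f(x_2) = 2.562500, coefficient = 2
x_3 = 1.6250, f(x_3) = 3.640625, coefficient = 4
x_4 = 2.0000, f(x_4) = 5.000000, coefficient = 2
x_5 = 2.3750, f(x_5) = 6.640625, coefficient = 4
x_6 = 2.7500, f(x_6) = 8.562500, coefficient = 1

I ≈ (0.375000/3) × 73.125000 = 9.140625
Exact value: 9.140625
Error: 0.000000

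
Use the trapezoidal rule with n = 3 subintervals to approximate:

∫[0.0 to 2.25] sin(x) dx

f(x) = sin(x)
a = 0.0, b = 2.25, n = 3
h = (b - a)/n = 0.750000

Trapezoidal rule: (h/2)[f(x₀) + 2f(x₁) + 2f(x₂) + ... + f(xₙ)]

x_0 = 0.0000, f(x_0) = 0.000000, coefficient = 1
x_1 = 0.7500, f(x_1) = 0.681639, coefficient = 2
x_2 = 1.5000, f(x_2) = 0.997495, coefficient = 2
x_3 = 2.2500, f(x_3) = 0.778073, coefficient = 1

I ≈ (0.750000/2) × 4.136341 = 1.551128
Exact value: 1.628174
Error: 0.077046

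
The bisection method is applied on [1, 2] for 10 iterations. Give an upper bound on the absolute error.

Bisection error bound: |error| ≤ (b-a)/2^n
|error| ≤ (2 - 1)/2^10 = 1/2^10
|error| ≤ 0.0009765625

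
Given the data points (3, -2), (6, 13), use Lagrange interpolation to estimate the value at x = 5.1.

Lagrange interpolation formula:
P(x) = Σ yᵢ × Lᵢ(x)
where Lᵢ(x) = Π_{j≠i} (x - xⱼ)/(xᵢ - xⱼ)

L_0(5.1) = (5.1 - 6)/(3 - 6) = 0.300000
L_1(5.1) = (5.1 - 3)/(6 - 3) = 0.700000

P(5.1) = (-2)×L_0(5.1) + 13×L_1(5.1)
P(5.1) = 8.500000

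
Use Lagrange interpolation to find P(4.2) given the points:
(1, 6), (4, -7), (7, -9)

Lagrange interpolation formula:
P(x) = Σ yᵢ × Lᵢ(x)
where Lᵢ(x) = Π_{j≠i} (x - xⱼ)/(xᵢ - xⱼ)

L_0(4.2) = (4.2 - 4)/(1 - 4) × (4.2 - 7)/(1 - 7) = -0.031111
L_1(4.2) = (4.2 - 1)/(4 - 1) × (4.2 - 7)/(4 - 7) = 0.995556
L_2(4.2) = (4.2 - 1)/(7 - 1) × (4.2 - 4)/(7 - 4) = 0.035556

P(4.2) = 6×L_0(4.2) + (-7)×L_1(4.2) + (-9)×L_2(4.2)
P(4.2) = -7.475556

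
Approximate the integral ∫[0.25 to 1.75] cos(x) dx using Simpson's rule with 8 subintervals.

f(x) = cos(x)
a = 0.25, b = 1.75, n = 8
h = (b - a)/n = 0.187500

Simpson's rule: (h/3)[f(x₀) + 4f(x₁) + 2f(x₂) + ... + f(xₙ)]

x_0 = 0.2500, f(x_0) = 0.968912, coefficient = 1
x_1 = 0.4375, f(x_1) = 0.905814, coefficient = 4
x_2 = 0.6250, f(x_2) = 0.810963, coefficient = 2
x_3 = 0.8125, f(x_3) = 0.687686, coefficient = 4
x_4 = 1.0000, f(x_4) = 0.540302, coefficient = 2
x_5 = 1.1875, f(x_5) = 0.373980, coefficient = 4
x_6 = 1.3750, f(x_6) = 0.194548, coefficient = 2
x_7 = 1.5625, f(x_7) = 0.008296, coefficient = 4
x_8 = 1.7500, f(x_8) = -0.178246, coefficient = 1

I ≈ (0.187500/3) × 11.785393 = 0.736587
Exact value: 0.736582
Error: 0.000005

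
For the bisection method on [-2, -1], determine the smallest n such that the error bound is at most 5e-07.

We need (b-a)/2^n ≤ 5e-07
(-1 - (-2))/2^n ≤ 5e-07
1/2^n ≤ 5e-07
2^n ≥ 2000000
n ≥ log₂(2000000) = 20.93
n ≥ 21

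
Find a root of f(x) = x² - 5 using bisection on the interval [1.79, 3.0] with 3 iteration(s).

f(x) = x² - 5
Initial interval: [1.79, 3.0]

Iteration 1:
  c_1 = (1.790000 + 3.000000)/2 = 2.395000
  f(c_1) = f(2.395000) = 0.736025
  f(a) × f(c) < 0, new interval: [1.790000, 2.395000]
Iteration 2:
  c_2 = (1.790000 + 2.395000)/2 = 2.092500
  f(c_2) = f(2.092500) = -0.621444
  f(a) × f(c) ≥ 0, new interval: [2.092500, 2.395000]
Iteration 3:
  c_3 = (2.092500 + 2.395000)/2 = 2.243750
  f(c_3) = f(2.243750) = 0.034414
  f(a) × f(c) < 0, new interval: [2.092500, 2.243750]

After 3 iteration(s), the approximation is c_3 = 2.243750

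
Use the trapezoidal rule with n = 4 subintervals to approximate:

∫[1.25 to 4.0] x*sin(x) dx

f(x) = x*sin(x)
a = 1.25, b = 4.0, n = 4
h = (b - a)/n = 0.687500

Trapezoidal rule: (h/2)[f(x₀) + 2f(x₁) + 2f(x₂) + ... + f(xₙ)]

x_0 = 1.2500, f(x_0) = 1.186231, coefficient = 1
x_1 = 1.9375, f(x_1) = 1.808684, coefficient = 2
x_2 = 2.6250, f(x_2) = 1.296541, coefficient = 2
x_3 = 3.3125, f(x_3) = -0.563379, coefficient = 2
x_4 = 4.0000, f(x_4) = -3.027210, coefficient = 1

I ≈ (0.687500/2) × 3.242713 = 1.114683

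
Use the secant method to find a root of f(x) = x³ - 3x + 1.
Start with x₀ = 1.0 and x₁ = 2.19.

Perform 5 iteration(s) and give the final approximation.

f(x) = x³ - 3x + 1
x₀ = 1.0, x₁ = 2.19

Secant formula: x_{n+1} = x_n - f(x_n)(x_n - x_{n-1})/(f(x_n) - f(x_{n-1}))

Iteration 1:
  f(1.000000) = -1.000000
  f(2.190000) = 4.933459
  x_2 = 2.190000 - 4.933459×(2.190000 - 1.000000)/(4.933459 - (-1.000000))
       = 1.200558
Iteration 2:
  f(2.190000) = 4.933459
  f(1.200558) = -0.871263
  x_3 = 1.200558 - (-0.871263)×(1.200558 - 2.190000)/(-0.871263 - 4.933459)
       = 1.349068
Iteration 3:
  f(1.200558) = -0.871263
  f(1.349068) = -0.591920
  x_4 = 1.349068 - (-0.591920)×(1.349068 - 1.200558)/(-0.591920 - (-0.871263))
       = 1.663759
Iteration 4:
  f(1.349068) = -0.591920
  f(1.663759) = 0.614165
  x_5 = 1.663759 - 0.614165×(1.663759 - 1.349068)/(0.614165 - (-0.591920))
       = 1.503512
Iteration 5:
  f(1.663759) = 0.614165
  f(1.503512) = -0.111775
  x_6 = 1.503512 - (-0.111775)×(1.503512 - 1.663759)/(-0.111775 - 0.614165)
       = 1.528186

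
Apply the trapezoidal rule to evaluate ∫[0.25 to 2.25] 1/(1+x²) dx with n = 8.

f(x) = 1/(1+x²)
a = 0.25, b = 2.25, n = 8
h = (b - a)/n = 0.250000

Trapezoidal rule: (h/2)[f(x₀) + 2f(x₁) + 2f(x₂) + ... + f(xₙ)]

x_0 = 0.2500, f(x_0) = 0.941176, coefficient = 1
x_1 = 0.5000, f(x_1) = 0.800000, coefficient = 2
x_2 = 0.7500, f(x_2) = 0.640000, coefficient = 2
x_3 = 1.0000, f(x_3) = 0.500000, coefficient = 2
x_4 = 1.2500, f(x_4) = 0.390244, coefficient = 2
x_5 = 1.5000, f(x_5) = 0.307692, coefficient = 2
x_6 = 1.7500, f(x_6) = 0.246154, coefficient = 2
x_7 = 2.0000, f(x_7) = 0.200000, coefficient = 2
x_8 = 2.2500, f(x_8) = 0.164948, coefficient = 1

I ≈ (0.250000/2) × 7.274305 = 0.909288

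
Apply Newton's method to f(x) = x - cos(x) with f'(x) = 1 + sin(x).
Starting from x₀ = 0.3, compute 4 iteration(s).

f(x) = x - cos(x)
f'(x) = 1 + sin(x)
x₀ = 0.3

Newton-Raphson formula: x_{n+1} = x_n - f(x_n)/f'(x_n)

Iteration 1:
  f(0.300000) = -0.655336
  f'(0.300000) = 1.295520
  x_1 = 0.300000 - (-0.655336)/1.295520 = 0.805848
Iteration 2:
  f(0.805848) = 0.113349
  f'(0.805848) = 1.721418
  x_2 = 0.805848 - 0.113349/1.721418 = 0.740002
Iteration 3:
  f(0.740002) = 0.001535
  f'(0.740002) = 1.674289
  x_3 = 0.740002 - 0.001535/1.674289 = 0.739085
Iteration 4:
  f(0.739085) = 0.000000
  f'(0.739085) = 1.673612
  x_4 = 0.739085 - 0.000000/1.673612 = 0.739085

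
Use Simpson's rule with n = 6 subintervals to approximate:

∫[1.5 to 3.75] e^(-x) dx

f(x) = e^(-x)
a = 1.5, b = 3.75, n = 6
h = (b - a)/n = 0.375000

Simpson's rule: (h/3)[f(x₀) + 4f(x₁) + 2f(x₂) + ... + f(xₙ)]

x_0 = 1.5000, f(x_0) = 0.223130, coefficient = 1
x_1 = 1.8750, f(x_1) = 0.153355, coefficient = 4
x_2 = 2.2500, f(x_2) = 0.105399, coefficient = 2
x_3 = 2.6250, f(x_3) = 0.072440, coefficient = 4
x_4 = 3.0000, f(x_4) = 0.049787, coefficient = 2
x_5 = 3.3750, f(x_5) = 0.034218, coefficient = 4
x_6 = 3.7500, f(x_6) = 0.023518, coefficient = 1

I ≈ (0.375000/3) × 1.597072 = 0.199634
Exact value: 0.199612
Error: 0.000022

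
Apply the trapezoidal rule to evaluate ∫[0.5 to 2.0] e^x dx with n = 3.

f(x) = e^x
a = 0.5, b = 2.0, n = 3
h = (b - a)/n = 0.500000

Trapezoidal rule: (h/2)[f(x₀) + 2f(x₁) + 2f(x₂) + ... + f(xₙ)]

x_0 = 0.5000, f(x_0) = 1.648721, coefficient = 1
x_1 = 1.0000, f(x_1) = 2.718282, coefficient = 2
x_2 = 1.5000, f(x_2) = 4.481689, coefficient = 2
x_3 = 2.0000, f(x_3) = 7.389056, coefficient = 1

I ≈ (0.500000/2) × 23.437719 = 5.859430
Exact value: 5.740335
Error: 0.119095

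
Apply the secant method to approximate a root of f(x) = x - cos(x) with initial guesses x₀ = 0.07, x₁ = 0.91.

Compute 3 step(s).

f(x) = x - cos(x)
x₀ = 0.07, x₁ = 0.91

Secant formula: x_{n+1} = x_n - f(x_n)(x_n - x_{n-1})/(f(x_n) - f(x_{n-1}))

Iteration 1:
  f(0.070000) = -0.927551
  f(0.910000) = 0.296254
  x_2 = 0.910000 - 0.296254×(0.910000 - 0.070000)/(0.296254 - (-0.927551))
       = 0.706656
Iteration 2:
  f(0.910000) = 0.296254
  f(0.706656) = -0.053882
  x_3 = 0.706656 - (-0.053882)×(0.706656 - 0.910000)/(-0.053882 - 0.296254)
       = 0.737948
Iteration 3:
  f(0.706656) = -0.053882
  f(0.737948) = -0.001903
  x_4 = 0.737948 - (-0.001903)×(0.737948 - 0.706656)/(-0.001903 - (-0.053882))
       = 0.739093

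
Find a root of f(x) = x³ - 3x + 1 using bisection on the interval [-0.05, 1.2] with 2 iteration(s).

f(x) = x³ - 3x + 1
Initial interval: [-0.05, 1.2]

Iteration 1:
  c_1 = (-0.050000 + 1.200000)/2 = 0.575000
  f(c_1) = f(0.575000) = -0.534891
  f(a) × f(c) < 0, new interval: [-0.050000, 0.575000]
Iteration 2:
  c_2 = (-0.050000 + 0.575000)/2 = 0.262500
  f(c_2) = f(0.262500) = 0.230588
  f(a) × f(c) ≥ 0, new interval: [0.262500, 0.575000]

After 2 iteration(s), the approximation is c_2 = 0.262500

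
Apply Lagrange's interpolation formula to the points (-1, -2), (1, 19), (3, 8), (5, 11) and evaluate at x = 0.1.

Lagrange interpolation formula:
P(x) = Σ yᵢ × Lᵢ(x)
where Lᵢ(x) = Π_{j≠i} (x - xⱼ)/(xᵢ - xⱼ)

L_0(0.1) = (0.1 - 1)/(-1 - 1) × (0.1 - 3)/(-1 - 3) × (0.1 - 5)/(-1 - 5) = 0.266437
L_1(0.1) = (0.1 - (-1))/(1 - (-1)) × (0.1 - 3)/(1 - 3) × (0.1 - 5)/(1 - 5) = 0.976938
L_2(0.1) = (0.1 - (-1))/(3 - (-1)) × (0.1 - 1)/(3 - 1) × (0.1 - 5)/(3 - 5) = -0.303188
L_3(0.1) = (0.1 - (-1))/(5 - (-1)) × (0.1 - 1)/(5 - 1) × (0.1 - 3)/(5 - 3) = 0.059812

P(0.1) = (-2)×L_0(0.1) + 19×L_1(0.1) + 8×L_2(0.1) + 11×L_3(0.1)
P(0.1) = 16.261375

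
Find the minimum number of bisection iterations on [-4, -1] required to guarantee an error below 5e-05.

We need (b-a)/2^n ≤ 5e-05
(-1 - (-4))/2^n ≤ 5e-05
3/2^n ≤ 5e-05
2^n ≥ 60000
n ≥ log₂(60000) = 15.87
n ≥ 16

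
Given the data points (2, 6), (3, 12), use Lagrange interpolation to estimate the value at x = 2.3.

Lagrange interpolation formula:
P(x) = Σ yᵢ × Lᵢ(x)
where Lᵢ(x) = Π_{j≠i} (x - xⱼ)/(xᵢ - xⱼ)

L_0(2.3) = (2.3 - 3)/(2 - 3) = 0.700000
L_1(2.3) = (2.3 - 2)/(3 - 2) = 0.300000

P(2.3) = 6×L_0(2.3) + 12×L_1(2.3)
P(2.3) = 7.800000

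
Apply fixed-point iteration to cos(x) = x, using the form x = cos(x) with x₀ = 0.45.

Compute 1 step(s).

Equation: cos(x) = x
Fixed-point form: x = cos(x)
x₀ = 0.45

x_1 = g(0.450000) = 0.900447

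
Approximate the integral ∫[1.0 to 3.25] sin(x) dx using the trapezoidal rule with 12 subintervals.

f(x) = sin(x)
a = 1.0, b = 3.25, n = 12
h = (b - a)/n = 0.187500

Trapezoidal rule: (h/2)[f(x₀) + 2f(x₁) + 2f(x₂) + ... + f(xₙ)]

x_0 = 1.0000, f(x_0) = 0.841471, coefficient = 1
x_1 = 1.1875, f(x_1) = 0.927437, coefficient = 2
x_2 = 1.3750, f(x_2) = 0.980893, coefficient = 2
x_3 = 1.5625, f(x_3) = 0.999966, coefficient = 2
x_4 = 1.7500, f(x_4) = 0.983986, coefficient = 2
x_5 = 1.9375, f(x_5) = 0.933514, coefficient = 2
x_6 = 2.1250, f(x_6) = 0.850320, coefficient = 2
x_7 = 2.3125, f(x_7) = 0.737319, coefficient = 2
x_8 = 2.5000, f(x_8) = 0.598472, coefficient = 2
x_9 = 2.6875, f(x_9) = 0.438647, coefficient = 2
x_10 = 2.8750, f(x_10) = 0.263446, coefficient = 2
x_11 = 3.0625, f(x_11) = 0.079010, coefficient = 2
x_12 = 3.2500, f(x_12) = -0.108195, coefficient = 1

I ≈ (0.187500/2) × 16.319295 = 1.529934
Exact value: 1.534432
Error: 0.004498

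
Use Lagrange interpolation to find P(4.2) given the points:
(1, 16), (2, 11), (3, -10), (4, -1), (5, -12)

Lagrange interpolation formula:
P(x) = Σ yᵢ × Lᵢ(x)
where Lᵢ(x) = Π_{j≠i} (x - xⱼ)/(xᵢ - xⱼ)

L_0(4.2) = (4.2 - 2)/(1 - 2) × (4.2 - 3)/(1 - 3) × (4.2 - 4)/(1 - 4) × (4.2 - 5)/(1 - 5) = -0.017600
L_1(4.2) = (4.2 - 1)/(2 - 1) × (4.2 - 3)/(2 - 3) × (4.2 - 4)/(2 - 4) × (4.2 - 5)/(2 - 5) = 0.102400
L_2(4.2) = (4.2 - 1)/(3 - 1) × (4.2 - 2)/(3 - 2) × (4.2 - 4)/(3 - 4) × (4.2 - 5)/(3 - 5) = -0.281600
L_3(4.2) = (4.2 - 1)/(4 - 1) × (4.2 - 2)/(4 - 2) × (4.2 - 3)/(4 - 3) × (4.2 - 5)/(4 - 5) = 1.126400
L_4(4.2) = (4.2 - 1)/(5 - 1) × (4.2 - 2)/(5 - 2) × (4.2 - 3)/(5 - 3) × (4.2 - 4)/(5 - 4) = 0.070400

P(4.2) = 16×L_0(4.2) + 11×L_1(4.2) + (-10)×L_2(4.2) + (-1)×L_3(4.2) + (-12)×L_4(4.2)
P(4.2) = 1.689600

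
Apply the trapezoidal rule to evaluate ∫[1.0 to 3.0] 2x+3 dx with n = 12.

f(x) = 2x+3
a = 1.0, b = 3.0, n = 12
h = (b - a)/n = 0.166667

Trapezoidal rule: (h/2)[f(x₀) + 2f(x₁) + 2f(x₂) + ... + f(xₙ)]

x_0 = 1.0000, f(x_0) = 5.000000, coefficient = 1
x_1 = 1.1667, f(x_1) = 5.333333, coefficient = 2
x_2 = 1.3333, f(x_2) = 5.666667, coefficient = 2
x_3 = 1.5000, f(x_3) = 6.000000, coefficient = 2
x_4 = 1.6667, f(x_4) = 6.333333, coefficient = 2
x_5 = 1.8333, f(x_5) = 6.666667, coefficient = 2
x_6 = 2.0000, f(x_6) = 7.000000, coefficient = 2
x_7 = 2.1667, f(x_7) = 7.333333, coefficient = 2
x_8 = 2.3333, f(x_8) = 7.666667, coefficient = 2
x_9 = 2.5000, f(x_9) = 8.000000, coefficient = 2
x_10 = 2.6667, f(x_10) = 8.333333, coefficient = 2
x_11 = 2.8333, f(x_11) = 8.666667, coefficient = 2
x_12 = 3.0000, f(x_12) = 9.000000, coefficient = 1

I ≈ (0.166667/2) × 168.000000 = 14.000000
Exact value: 14.000000
Error: 0.000000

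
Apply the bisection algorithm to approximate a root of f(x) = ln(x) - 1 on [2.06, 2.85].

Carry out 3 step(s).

f(x) = ln(x) - 1
Initial interval: [2.06, 2.85]

Iteration 1:
  c_1 = (2.060000 + 2.850000)/2 = 2.455000
  f(c_1) = f(2.455000) = -0.101873
  f(a) × f(c) ≥ 0, new interval: [2.455000, 2.850000]
Iteration 2:
  c_2 = (2.455000 + 2.850000)/2 = 2.652500
  f(c_2) = f(2.652500) = -0.024497
  f(a) × f(c) ≥ 0, new interval: [2.652500, 2.850000]
Iteration 3:
  c_3 = (2.652500 + 2.850000)/2 = 2.751250
  f(c_3) = f(2.751250) = 0.012055
  f(a) × f(c) < 0, new interval: [2.652500, 2.751250]

After 3 iteration(s), the approximation is c_3 = 2.751250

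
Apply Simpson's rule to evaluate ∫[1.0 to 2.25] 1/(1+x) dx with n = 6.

f(x) = 1/(1+x)
a = 1.0, b = 2.25, n = 6
h = (b - a)/n = 0.208333

Simpson's rule: (h/3)[f(x₀) + 4f(x₁) + 2f(x₂) + ... + f(xₙ)]

x_0 = 1.0000, f(x_0) = 0.500000, coefficient = 1
x_1 = 1.2083, f(x_1) = 0.452830, coefficient = 4
x_2 = 1.4167, f(x_2) = 0.413793, coefficient = 2
x_3 = 1.6250, f(x_3) = 0.380952, coefficient = 4
x_4 = 1.8333, f(x_4) = 0.352941, coefficient = 2
x_5 = 2.0417, f(x_5) = 0.328767, coefficient = 4
x_6 = 2.2500, f(x_6) = 0.307692, coefficient = 1

I ≈ (0.208333/3) × 6.991360 = 0.485511
Exact value: 0.485508
Error: 0.000003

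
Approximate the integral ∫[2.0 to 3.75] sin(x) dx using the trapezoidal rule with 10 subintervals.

f(x) = sin(x)
a = 2.0, b = 3.75, n = 10
h = (b - a)/n = 0.175000

Trapezoidal rule: (h/2)[f(x₀) + 2f(x₁) + 2f(x₂) + ... + f(xₙ)]

x_0 = 2.0000, f(x_0) = 0.909297, coefficient = 1
x_1 = 2.1750, f(x_1) = 0.822955, coefficient = 2
x_2 = 2.3500, f(x_2) = 0.711473, coefficient = 2
x_3 = 2.5250, f(x_3) = 0.578259, coefficient = 2
x_4 = 2.7000, f(x_4) = 0.427380, coefficient = 2
x_5 = 2.8750, f(x_5) = 0.263446, coefficient = 2
x_6 = 3.0500, f(x_6) = 0.091465, coefficient = 2
x_7 = 3.2250, f(x_7) = -0.083311, coefficient = 2
x_8 = 3.4000, f(x_8) = -0.255541, coefficient = 2
x_9 = 3.5750, f(x_9) = -0.419966, coefficient = 2
x_10 = 3.7500, f(x_10) = -0.571561, coefficient = 1

I ≈ (0.175000/2) × 4.610056 = 0.403380
Exact value: 0.404413
Error: 0.001033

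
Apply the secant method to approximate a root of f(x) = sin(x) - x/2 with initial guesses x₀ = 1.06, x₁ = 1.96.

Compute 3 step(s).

f(x) = sin(x) - x/2
x₀ = 1.06, x₁ = 1.96

Secant formula: x_{n+1} = x_n - f(x_n)(x_n - x_{n-1})/(f(x_n) - f(x_{n-1}))

Iteration 1:
  f(1.060000) = 0.342355
  f(1.960000) = -0.054788
  x_2 = 1.960000 - (-0.054788)×(1.960000 - 1.060000)/(-0.054788 - 0.342355)
       = 1.835839
Iteration 2:
  f(1.960000) = -0.054788
  f(1.835839) = 0.047162
  x_3 = 1.835839 - 0.047162×(1.835839 - 1.960000)/(0.047162 - (-0.054788))
       = 1.893275
Iteration 3:
  f(1.835839) = 0.047162
  f(1.893275) = 0.001815
  x_4 = 1.893275 - 0.001815×(1.893275 - 1.835839)/(0.001815 - 0.047162)
       = 1.895574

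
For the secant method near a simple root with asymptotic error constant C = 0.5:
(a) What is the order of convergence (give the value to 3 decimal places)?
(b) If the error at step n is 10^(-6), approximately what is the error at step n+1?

(a) Secant method has superlinear convergence with order φ = (1+√5)/2 ≈ 1.618.
    This means |e_{n+1}| ≈ C|e_n|^1.618.

(b) With |e_n| = 10^(-6) and C = 0.5:
    |e_{n+1}| ≈ 0.5 × (10^(-6))^1.618 = 0.5 × 10^(-9.71)

(a) ≈ 1.618 (golden ratio); (b) |e_{n+1}| ≈ 9.790e-11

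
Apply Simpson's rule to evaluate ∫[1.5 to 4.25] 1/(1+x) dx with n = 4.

f(x) = 1/(1+x)
a = 1.5, b = 4.25, n = 4
h = (b - a)/n = 0.687500

Simpson's rule: (h/3)[f(x₀) + 4f(x₁) + 2f(x₂) + ... + f(xₙ)]

x_0 = 1.5000, f(x_0) = 0.400000, coefficient = 1
x_1 = 2.1875, f(x_1) = 0.313725, coefficient = 4
x_2 = 2.8750, f(x_2) = 0.258065, coefficient = 2
x_3 = 3.5625, f(x_3) = 0.219178, coefficient = 4
x_4 = 4.2500, f(x_4) = 0.190476, coefficient = 1

I ≈ (0.687500/3) × 3.238220 = 0.742092
Exact value: 0.741937
Error: 0.000155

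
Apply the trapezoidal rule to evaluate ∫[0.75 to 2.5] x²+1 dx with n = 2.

f(x) = x²+1
a = 0.75, b = 2.5, n = 2
h = (b - a)/n = 0.875000

Trapezoidal rule: (h/2)[f(x₀) + 2f(x₁) + 2f(x₂) + ... + f(xₙ)]

x_0 = 0.7500, f(x_0) = 1.562500, coefficient = 1
x_1 = 1.6250, f(x_1) = 3.640625, coefficient = 2
x_2 = 2.5000, f(x_2) = 7.250000, coefficient = 1

I ≈ (0.875000/2) × 16.093750 = 7.041016
Exact value: 6.817708
Error: 0.223307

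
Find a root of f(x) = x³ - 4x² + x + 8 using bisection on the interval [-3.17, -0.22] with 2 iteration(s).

f(x) = x³ - 4x² + x + 8
Initial interval: [-3.17, -0.22]

Iteration 1:
  c_1 = (-3.170000 + (-0.220000))/2 = -1.695000
  f(c_1) = f(-1.695000) = -10.056877
  f(a) × f(c) ≥ 0, new interval: [-1.695000, -0.220000]
Iteration 2:
  c_2 = (-1.695000 + (-0.220000))/2 = -0.957500
  f(c_2) = f(-0.957500) = 2.497433
  f(a) × f(c) < 0, new interval: [-1.695000, -0.957500]

After 2 iteration(s), the approximation is c_2 = -0.957500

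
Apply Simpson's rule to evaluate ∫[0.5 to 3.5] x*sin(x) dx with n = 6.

f(x) = x*sin(x)
a = 0.5, b = 3.5, n = 6
h = (b - a)/n = 0.500000

Simpson's rule: (h/3)[f(x₀) + 4f(x₁) + 2f(x₂) + ... + f(xₙ)]

x_0 = 0.5000, f(x_0) = 0.239713, coefficient = 1
x_1 = 1.0000, f(x_1) = 0.841471, coefficient = 4
x_2 = 1.5000, f(x_2) = 1.496242, coefficient = 2
x_3 = 2.0000, f(x_3) = 1.818595, coefficient = 4
x_4 = 2.5000, f(x_4) = 1.496180, coefficient = 2
x_5 = 3.0000, f(x_5) = 0.423360, coefficient = 4
x_6 = 3.5000, f(x_6) = -1.227741, coefficient = 1

I ≈ (0.500000/3) × 17.330521 = 2.888420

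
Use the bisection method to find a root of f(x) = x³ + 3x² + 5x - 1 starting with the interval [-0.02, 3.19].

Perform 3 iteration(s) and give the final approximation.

f(x) = x³ + 3x² + 5x - 1
Initial interval: [-0.02, 3.19]

Iteration 1:
  c_1 = (-0.020000 + 3.190000)/2 = 1.585000
  f(c_1) = f(1.585000) = 18.443552
  f(a) × f(c) < 0, new interval: [-0.020000, 1.585000]
Iteration 2:
  c_2 = (-0.020000 + 1.585000)/2 = 0.782500
  f(c_2) = f(0.782500) = 5.228548
  f(a) × f(c) < 0, new interval: [-0.020000, 0.782500]
Iteration 3:
  c_3 = (-0.020000 + 0.782500)/2 = 0.381250
  f(c_3) = f(0.381250) = 1.397720
  f(a) × f(c) < 0, new interval: [-0.020000, 0.381250]

After 3 iteration(s), the approximation is c_3 = 0.381250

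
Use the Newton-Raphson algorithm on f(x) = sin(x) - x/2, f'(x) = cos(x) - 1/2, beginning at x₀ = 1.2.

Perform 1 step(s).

f(x) = sin(x) - x/2
f'(x) = cos(x) - 1/2
x₀ = 1.2

Newton-Raphson formula: x_{n+1} = x_n - f(x_n)/f'(x_n)

Iteration 1:
  f(1.200000) = 0.332039
  f'(1.200000) = -0.137642
  x_1 = 1.200000 - 0.332039/(-0.137642) = 3.612334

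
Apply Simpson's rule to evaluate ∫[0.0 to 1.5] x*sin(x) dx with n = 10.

f(x) = x*sin(x)
a = 0.0, b = 1.5, n = 10
h = (b - a)/n = 0.150000

Simpson's rule: (h/3)[f(x₀) + 4f(x₁) + 2f(x₂) + ... + f(xₙ)]

x_0 = 0.0000, f(x_0) = 0.000000, coefficient = 1
x_1 = 0.1500, f(x_1) = 0.022416, coefficient = 4
x_2 = 0.3000, f(x_2) = 0.088656, coefficient = 2
x_3 = 0.4500, f(x_3) = 0.195734, coefficient = 4
x_4 = 0.6000, f(x_4) = 0.338785, coefficient = 2
x_5 = 0.7500, f(x_5) = 0.511229, coefficient = 4
x_6 = 0.9000, f(x_6) = 0.704994, coefficient = 2
x_7 = 1.0500, f(x_7) = 0.910794, coefficient = 4
x_8 = 1.2000, f(x_8) = 1.118447, coefficient = 2
x_9 = 1.3500, f(x_9) = 1.317227, coefficient = 4
x_10 = 1.5000, f(x_10) = 1.496242, coefficient = 1

I ≈ (0.150000/3) × 17.827609 = 0.891380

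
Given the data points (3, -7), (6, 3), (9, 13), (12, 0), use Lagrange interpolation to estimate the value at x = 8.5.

Lagrange interpolation formula:
P(x) = Σ yᵢ × Lᵢ(x)
where Lᵢ(x) = Π_{j≠i} (x - xⱼ)/(xᵢ - xⱼ)

L_0(8.5) = (8.5 - 6)/(3 - 6) × (8.5 - 9)/(3 - 9) × (8.5 - 12)/(3 - 12) = -0.027006
L_1(8.5) = (8.5 - 3)/(6 - 3) × (8.5 - 9)/(6 - 9) × (8.5 - 12)/(6 - 12) = 0.178241
L_2(8.5) = (8.5 - 3)/(9 - 3) × (8.5 - 6)/(9 - 6) × (8.5 - 12)/(9 - 12) = 0.891204
L_3(8.5) = (8.5 - 3)/(12 - 3) × (8.5 - 6)/(12 - 6) × (8.5 - 9)/(12 - 9) = -0.042438

P(8.5) = (-7)×L_0(8.5) + 3×L_1(8.5) + 13×L_2(8.5) + 0×L_3(8.5)
P(8.5) = 12.309414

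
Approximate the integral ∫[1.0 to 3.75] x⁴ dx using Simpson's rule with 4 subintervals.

f(x) = x⁴
a = 1.0, b = 3.75, n = 4
h = (b - a)/n = 0.687500

Simpson's rule: (h/3)[f(x₀) + 4f(x₁) + 2f(x₂) + ... + f(xₙ)]

x_0 = 1.0000, f(x_0) = 1.000000, coefficient = 1
x_1 = 1.6875, f(x_1) = 8.109146, coefficient = 4
x_2 = 2.3750, f(x_2) = 31.816650, coefficient = 2
x_3 = 3.0625, f(x_3) = 87.963882, coefficient = 4
x_4 = 3.7500, f(x_4) = 197.753906, coefficient = 1

I ≈ (0.687500/3) × 646.679321 = 148.197344
Exact value: 148.115430
Error: 0.081915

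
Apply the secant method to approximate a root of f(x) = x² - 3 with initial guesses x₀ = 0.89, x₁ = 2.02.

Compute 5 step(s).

f(x) = x² - 3
x₀ = 0.89, x₁ = 2.02

Secant formula: x_{n+1} = x_n - f(x_n)(x_n - x_{n-1})/(f(x_n) - f(x_{n-1}))

Iteration 1:
  f(0.890000) = -2.207900
  f(2.020000) = 1.080400
  x_2 = 2.020000 - 1.080400×(2.020000 - 0.890000)/(1.080400 - (-2.207900))
       = 1.648729
Iteration 2:
  f(2.020000) = 1.080400
  f(1.648729) = -0.281694
  x_3 = 1.648729 - (-0.281694)×(1.648729 - 2.020000)/(-0.281694 - 1.080400)
       = 1.725511
Iteration 3:
  f(1.648729) = -0.281694
  f(1.725511) = -0.022612
  x_4 = 1.725511 - (-0.022612)×(1.725511 - 1.648729)/(-0.022612 - (-0.281694))
       = 1.732212
Iteration 4:
  f(1.725511) = -0.022612
  f(1.732212) = 0.000559
  x_5 = 1.732212 - 0.000559×(1.732212 - 1.725511)/(0.000559 - (-0.022612))
       = 1.732051
Iteration 5:
  f(1.732212) = 0.000559
  f(1.732051) = -0.000001
  x_6 = 1.732051 - (-0.000001)×(1.732051 - 1.732212)/(-0.000001 - 0.000559)
       = 1.732051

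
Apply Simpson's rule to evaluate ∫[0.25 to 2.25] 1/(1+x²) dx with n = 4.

f(x) = 1/(1+x²)
a = 0.25, b = 2.25, n = 4
h = (b - a)/n = 0.500000

Simpson's rule: (h/3)[f(x₀) + 4f(x₁) + 2f(x₂) + ... + f(xₙ)]

x_0 = 0.2500, f(x_0) = 0.941176, coefficient = 1
x_1 = 0.7500, f(x_1) = 0.640000, coefficient = 4
x_2 = 1.2500, f(x_2) = 0.390244, coefficient = 2
x_3 = 1.7500, f(x_3) = 0.246154, coefficient = 4
x_4 = 2.2500, f(x_4) = 0.164948, coefficient = 1

I ≈ (0.500000/3) × 5.431228 = 0.905205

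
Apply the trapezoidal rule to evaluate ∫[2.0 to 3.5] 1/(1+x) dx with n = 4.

f(x) = 1/(1+x)
a = 2.0, b = 3.5, n = 4
h = (b - a)/n = 0.375000

Trapezoidal rule: (h/2)[f(x₀) + 2f(x₁) + 2f(x₂) + ... + f(xₙ)]

x_0 = 2.0000, f(x_0) = 0.333333, coefficient = 1
x_1 = 2.3750, f(x_1) = 0.296296, coefficient = 2
x_2 = 2.7500, f(x_2) = 0.266667, coefficient = 2
x_3 = 3.1250, f(x_3) = 0.242424, coefficient = 2
x_4 = 3.5000, f(x_4) = 0.222222, coefficient = 1

I ≈ (0.375000/2) × 2.166330 = 0.406187
Exact value: 0.405465
Error: 0.000722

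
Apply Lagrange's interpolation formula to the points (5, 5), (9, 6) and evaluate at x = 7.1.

Lagrange interpolation formula:
P(x) = Σ yᵢ × Lᵢ(x)
where Lᵢ(x) = Π_{j≠i} (x - xⱼ)/(xᵢ - xⱼ)

L_0(7.1) = (7.1 - 9)/(5 - 9) = 0.475000
L_1(7.1) = (7.1 - 5)/(9 - 5) = 0.525000

P(7.1) = 5×L_0(7.1) + 6×L_1(7.1)
P(7.1) = 5.525000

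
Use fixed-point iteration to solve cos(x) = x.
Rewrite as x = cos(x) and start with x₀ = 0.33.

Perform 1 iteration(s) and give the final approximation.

Equation: cos(x) = x
Fixed-point form: x = cos(x)
x₀ = 0.33

x_1 = g(0.330000) = 0.946042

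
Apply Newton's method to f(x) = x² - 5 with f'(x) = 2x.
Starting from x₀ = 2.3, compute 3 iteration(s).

f(x) = x² - 5
f'(x) = 2x
x₀ = 2.3

Newton-Raphson formula: x_{n+1} = x_n - f(x_n)/f'(x_n)

Iteration 1:
  f(2.300000) = 0.290000
  f'(2.300000) = 4.600000
  x_1 = 2.300000 - 0.290000/4.600000 = 2.236957
Iteration 2:
  f(2.236957) = 0.003974
  f'(2.236957) = 4.473913
  x_2 = 2.236957 - 0.003974/4.473913 = 2.236068
Iteration 3:
  f(2.236068) = 0.000001
  f'(2.236068) = 4.472136
  x_3 = 2.236068 - 0.000001/4.472136 = 2.236068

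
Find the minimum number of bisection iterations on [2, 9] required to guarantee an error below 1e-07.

We need (b-a)/2^n ≤ 1e-07
(9 - 2)/2^n ≤ 1e-07
7/2^n ≤ 1e-07
2^n ≥ 70000000
n ≥ log₂(70000000) = 26.06
n ≥ 27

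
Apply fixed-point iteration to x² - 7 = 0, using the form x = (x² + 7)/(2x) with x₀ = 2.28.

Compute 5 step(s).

Equation: x² - 7 = 0
Fixed-point form: x = (x² + 7)/(2x)
x₀ = 2.28

x_1 = g(2.280000) = 2.675088
x_2 = g(2.675088) = 2.645912
x_3 = g(2.645912) = 2.645751
x_4 = g(2.645751) = 2.645751
x_5 = g(2.645751) = 2.645751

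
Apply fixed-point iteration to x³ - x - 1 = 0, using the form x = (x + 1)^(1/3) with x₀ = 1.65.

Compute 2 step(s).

Equation: x³ - x - 1 = 0
Fixed-point form: x = (x + 1)^(1/3)
x₀ = 1.65

x_1 = g(1.650000) = 1.383828
x_2 = g(1.383828) = 1.335852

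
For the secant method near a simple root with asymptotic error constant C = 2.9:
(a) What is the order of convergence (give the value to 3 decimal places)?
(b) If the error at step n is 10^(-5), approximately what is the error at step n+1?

(a) Secant method has superlinear convergence with order φ = (1+√5)/2 ≈ 1.618.
    This means |e_{n+1}| ≈ C|e_n|^1.618.

(b) With |e_n| = 10^(-5) and C = 2.9:
    |e_{n+1}| ≈ 2.9 × (10^(-5))^1.618 = 2.9 × 10^(-8.09)

(a) ≈ 1.618 (golden ratio); (b) |e_{n+1}| ≈ 2.356e-08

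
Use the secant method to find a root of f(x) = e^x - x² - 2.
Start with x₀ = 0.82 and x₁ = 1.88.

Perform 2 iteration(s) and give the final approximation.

f(x) = e^x - x² - 2
x₀ = 0.82, x₁ = 1.88

Secant formula: x_{n+1} = x_n - f(x_n)(x_n - x_{n-1})/(f(x_n) - f(x_{n-1}))

Iteration 1:
  f(0.820000) = -0.401900
  f(1.880000) = 1.019105
  x_2 = 1.880000 - 1.019105×(1.880000 - 0.820000)/(1.019105 - (-0.401900))
       = 1.119798
Iteration 2:
  f(1.880000) = 1.019105
  f(1.119798) = -0.189713
  x_3 = 1.119798 - (-0.189713)×(1.119798 - 1.880000)/(-0.189713 - 1.019105)
       = 1.239104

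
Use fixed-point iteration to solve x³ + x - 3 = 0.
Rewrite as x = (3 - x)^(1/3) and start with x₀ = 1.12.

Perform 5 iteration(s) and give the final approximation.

Equation: x³ + x - 3 = 0
Fixed-point form: x = (3 - x)^(1/3)
x₀ = 1.12

x_1 = g(1.120000) = 1.234201
x_2 = g(1.234201) = 1.208687
x_3 = g(1.208687) = 1.214480
x_4 = g(1.214480) = 1.213170
x_5 = g(1.213170) = 1.213466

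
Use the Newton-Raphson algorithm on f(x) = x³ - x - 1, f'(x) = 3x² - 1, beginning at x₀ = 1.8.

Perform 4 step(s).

f(x) = x³ - x - 1
f'(x) = 3x² - 1
x₀ = 1.8

Newton-Raphson formula: x_{n+1} = x_n - f(x_n)/f'(x_n)

Iteration 1:
  f(1.800000) = 3.032000
  f'(1.800000) = 8.720000
  x_1 = 1.800000 - 3.032000/8.720000 = 1.452294
Iteration 2:
  f(1.452294) = 0.610821
  f'(1.452294) = 5.327470
  x_2 = 1.452294 - 0.610821/5.327470 = 1.337639
Iteration 3:
  f(1.337639) = 0.055767
  f'(1.337639) = 4.367831
  x_3 = 1.337639 - 0.055767/4.367831 = 1.324871
Iteration 4:
  f(1.324871) = 0.000652
  f'(1.324871) = 4.265848
  x_4 = 1.324871 - 0.000652/4.265848 = 1.324718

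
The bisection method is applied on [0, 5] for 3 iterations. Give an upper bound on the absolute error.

Bisection error bound: |error| ≤ (b-a)/2^n
|error| ≤ (5 - 0)/2^3 = 5/2^3
|error| ≤ 0.6250000000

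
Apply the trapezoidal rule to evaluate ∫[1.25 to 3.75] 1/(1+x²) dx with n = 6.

f(x) = 1/(1+x²)
a = 1.25, b = 3.75, n = 6
h = (b - a)/n = 0.416667

Trapezoidal rule: (h/2)[f(x₀) + 2f(x₁) + 2f(x₂) + ... + f(xₙ)]

x_0 = 1.2500, f(x_0) = 0.390244, coefficient = 1
x_1 = 1.6667, f(x_1) = 0.264706, coefficient = 2
x_2 = 2.0833, f(x_2) = 0.187256, coefficient = 2
x_3 = 2.5000, f(x_3) = 0.137931, coefficient = 2
x_4 = 2.9167, f(x_4) = 0.105186, coefficient = 2
x_5 = 3.3333, f(x_5) = 0.082569, coefficient = 2
x_6 = 3.7500, f(x_6) = 0.066390, coefficient = 1

I ≈ (0.416667/2) × 2.011930 = 0.419152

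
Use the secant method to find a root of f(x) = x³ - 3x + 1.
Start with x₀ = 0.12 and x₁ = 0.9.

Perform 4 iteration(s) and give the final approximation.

f(x) = x³ - 3x + 1
x₀ = 0.12, x₁ = 0.9

Secant formula: x_{n+1} = x_n - f(x_n)(x_n - x_{n-1})/(f(x_n) - f(x_{n-1}))

Iteration 1:
  f(0.120000) = 0.641728
  f(0.900000) = -0.971000
  x_2 = 0.900000 - (-0.971000)×(0.900000 - 0.120000)/(-0.971000 - 0.641728)
       = 0.430373
Iteration 2:
  f(0.900000) = -0.971000
  f(0.430373) = -0.211406
  x_3 = 0.430373 - (-0.211406)×(0.430373 - 0.900000)/(-0.211406 - (-0.971000))
       = 0.299670
Iteration 3:
  f(0.430373) = -0.211406
  f(0.299670) = 0.127902
  x_4 = 0.299670 - 0.127902×(0.299670 - 0.430373)/(0.127902 - (-0.211406))
       = 0.348938
Iteration 4:
  f(0.299670) = 0.127902
  f(0.348938) = -0.004329
  x_5 = 0.348938 - (-0.004329)×(0.348938 - 0.299670)/(-0.004329 - 0.127902)
       = 0.347325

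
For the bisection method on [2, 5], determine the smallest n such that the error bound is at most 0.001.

We need (b-a)/2^n ≤ 0.001
(5 - 2)/2^n ≤ 0.001
3/2^n ≤ 0.001
2^n ≥ 3000
n ≥ log₂(3000) = 11.55
n ≥ 12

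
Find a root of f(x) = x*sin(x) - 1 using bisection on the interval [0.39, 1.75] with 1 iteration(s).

f(x) = x*sin(x) - 1
Initial interval: [0.39, 1.75]

Iteration 1:
  c_1 = (0.390000 + 1.750000)/2 = 1.070000
  f(c_1) = f(1.070000) = -0.061395
  f(a) × f(c) ≥ 0, new interval: [1.070000, 1.750000]

After 1 iteration(s), the approximation is c_1 = 1.070000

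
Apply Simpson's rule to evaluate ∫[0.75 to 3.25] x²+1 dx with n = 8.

f(x) = x²+1
a = 0.75, b = 3.25, n = 8
h = (b - a)/n = 0.312500

Simpson's rule: (h/3)[f(x₀) + 4f(x₁) + 2f(x₂) + ... + f(xₙ)]

x_0 = 0.7500, f(x_0) = 1.562500, coefficient = 1
x_1 = 1.0625, f(x_1) = 2.128906, coefficient = 4
x_2 = 1.3750, f(x_2) = 2.890625, coefficient = 2
x_3 = 1.6875, f(x_3) = 3.847656, coefficient = 4
x_4 = 2.0000, f(x_4) = 5.000000, coefficient = 2
x_5 = 2.3125, f(x_5) = 6.347656, coefficient = 4
x_6 = 2.6250, f(x_6) = 7.890625, coefficient = 2
x_7 = 2.9375, f(x_7) = 9.628906, coefficient = 4
x_8 = 3.2500, f(x_8) = 11.562500, coefficient = 1

I ≈ (0.312500/3) × 132.500000 = 13.802083
Exact value: 13.802083
Error: 0.000000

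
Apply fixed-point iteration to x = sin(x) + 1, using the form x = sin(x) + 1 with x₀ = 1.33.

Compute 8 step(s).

Equation: x = sin(x) + 1
Fixed-point form: x = sin(x) + 1
x₀ = 1.33

x_1 = g(1.330000) = 1.971148
x_2 = g(1.971148) = 1.920924
x_3 = g(1.920924) = 1.939329
x_4 = g(1.939329) = 1.932857
x_5 = g(1.932857) = 1.935169
x_6 = g(1.935169) = 1.934348
x_7 = g(1.934348) = 1.934640
x_8 = g(1.934640) = 1.934536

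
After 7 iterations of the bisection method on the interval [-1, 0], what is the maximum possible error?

Bisection error bound: |error| ≤ (b-a)/2^n
|error| ≤ (0 - (-1))/2^7 = 1/2^7
|error| ≤ 0.0078125000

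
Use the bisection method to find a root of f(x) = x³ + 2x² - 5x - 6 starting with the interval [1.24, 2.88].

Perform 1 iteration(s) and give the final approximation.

f(x) = x³ + 2x² - 5x - 6
Initial interval: [1.24, 2.88]

Iteration 1:
  c_1 = (1.240000 + 2.880000)/2 = 2.060000
  f(c_1) = f(2.060000) = 0.929016
  f(a) × f(c) < 0, new interval: [1.240000, 2.060000]

After 1 iteration(s), the approximation is c_1 = 2.060000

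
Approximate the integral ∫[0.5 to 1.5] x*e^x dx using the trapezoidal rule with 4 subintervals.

f(x) = x*e^x
a = 0.5, b = 1.5, n = 4
h = (b - a)/n = 0.250000

Trapezoidal rule: (h/2)[f(x₀) + 2f(x₁) + 2f(x₂) + ... + f(xₙ)]

x_0 = 0.5000, f(x_0) = 0.824361, coefficient = 1
x_1 = 0.7500, f(x_1) = 1.587750, coefficient = 2
x_2 = 1.0000, f(x_2) = 2.718282, coefficient = 2
x_3 = 1.2500, f(x_3) = 4.362929, coefficient = 2
x_4 = 1.5000, f(x_4) = 6.722534, coefficient = 1

I ≈ (0.250000/2) × 24.884815 = 3.110602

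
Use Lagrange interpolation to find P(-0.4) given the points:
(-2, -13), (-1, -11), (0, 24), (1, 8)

Lagrange interpolation formula:
P(x) = Σ yᵢ × Lᵢ(x)
where Lᵢ(x) = Π_{j≠i} (x - xⱼ)/(xᵢ - xⱼ)

L_0(-0.4) = (-0.4 - (-1))/(-2 - (-1)) × (-0.4 - 0)/(-2 - 0) × (-0.4 - 1)/(-2 - 1) = -0.056000
L_1(-0.4) = (-0.4 - (-2))/(-1 - (-2)) × (-0.4 - 0)/(-1 - 0) × (-0.4 - 1)/(-1 - 1) = 0.448000
L_2(-0.4) = (-0.4 - (-2))/(0 - (-2)) × (-0.4 - (-1))/(0 - (-1)) × (-0.4 - 1)/(0 - 1) = 0.672000
L_3(-0.4) = (-0.4 - (-2))/(1 - (-2)) × (-0.4 - (-1))/(1 - (-1)) × (-0.4 - 0)/(1 - 0) = -0.064000

P(-0.4) = (-13)×L_0(-0.4) + (-11)×L_1(-0.4) + 24×L_2(-0.4) + 8×L_3(-0.4)
P(-0.4) = 11.416000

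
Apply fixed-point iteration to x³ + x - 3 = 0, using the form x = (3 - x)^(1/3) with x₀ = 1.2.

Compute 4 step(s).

Equation: x³ + x - 3 = 0
Fixed-point form: x = (3 - x)^(1/3)
x₀ = 1.2

x_1 = g(1.200000) = 1.216440
x_2 = g(1.216440) = 1.212726
x_3 = g(1.212726) = 1.213567
x_4 = g(1.213567) = 1.213377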